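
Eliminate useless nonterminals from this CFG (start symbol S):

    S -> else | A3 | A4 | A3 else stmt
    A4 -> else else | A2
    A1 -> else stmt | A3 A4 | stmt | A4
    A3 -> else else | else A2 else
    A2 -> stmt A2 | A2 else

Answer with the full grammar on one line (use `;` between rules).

Generating nonterminals: {A1, A3, A4, S}.
Reachable from S after that: {A3, A4, S}.
Removed useless symbols: {A1, A2} and every production mentioning them.

S -> else | A3 | A4 | A3 else stmt; A4 -> else else; A3 -> else else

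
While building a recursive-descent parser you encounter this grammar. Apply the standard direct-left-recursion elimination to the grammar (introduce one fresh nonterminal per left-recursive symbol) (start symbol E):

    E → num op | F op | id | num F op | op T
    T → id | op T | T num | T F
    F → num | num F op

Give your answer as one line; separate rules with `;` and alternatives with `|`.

E → num op | F op | id | num F op | op T; T → id T' | op T T'; F → num | num F op; T' → num T' | F T' | ε

T is directly left-recursive.
For T: α = {num, F}, β = {id, op T}. Rewrite as T → β T' and T' → α T' | ε.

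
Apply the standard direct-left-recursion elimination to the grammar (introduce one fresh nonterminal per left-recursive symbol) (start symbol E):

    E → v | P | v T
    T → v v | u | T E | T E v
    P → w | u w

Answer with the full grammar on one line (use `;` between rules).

Left recursion appears on T.
For T: α = {E, E v}, β = {v v, u}. Rewrite as T → β T' and T' → α T' | ε.

E → v | P | v T; T → v v T' | u T'; P → w | u w; T' → E T' | E v T' | ε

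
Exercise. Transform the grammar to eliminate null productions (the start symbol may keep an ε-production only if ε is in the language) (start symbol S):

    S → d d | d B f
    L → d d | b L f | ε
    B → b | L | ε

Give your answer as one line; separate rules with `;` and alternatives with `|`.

Nullable nonterminals: {B, L}.
ε ∉ L(G), so no ε-production is kept.
Add the nullable-subset variants: S → d B f gives d B f | d f. L → b L f gives b L f | b f.

S → d d | d B f | d f; L → d d | b L f | b f; B → b | L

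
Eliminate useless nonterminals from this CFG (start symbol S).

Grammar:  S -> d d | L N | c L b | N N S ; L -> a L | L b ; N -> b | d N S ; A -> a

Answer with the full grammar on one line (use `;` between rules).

Generating nonterminals: {A, N, S}.
Reachable from S after that: {N, S}.
Removed useless symbols: {A, L} and every production mentioning them.

S -> d d | N N S; N -> b | d N S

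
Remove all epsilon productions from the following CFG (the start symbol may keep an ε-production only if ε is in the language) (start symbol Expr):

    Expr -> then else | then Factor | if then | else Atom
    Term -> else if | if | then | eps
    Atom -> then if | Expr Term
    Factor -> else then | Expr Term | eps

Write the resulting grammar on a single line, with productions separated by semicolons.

Nullable set = {Factor, Term}.
ε ∉ L(G), so no ε-production is kept.
Add the nullable-subset variants: Expr → then Factor gives then Factor | then. Atom → Expr Term gives Expr Term | Expr. Factor → Expr Term gives Expr Term | Expr.

Expr -> then else | then Factor | then | if then | else Atom; Term -> else if | if | then; Atom -> then if | Expr Term | Expr; Factor -> else then | Expr Term | Expr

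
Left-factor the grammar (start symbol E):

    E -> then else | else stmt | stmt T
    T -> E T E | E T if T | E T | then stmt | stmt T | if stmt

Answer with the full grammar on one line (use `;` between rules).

T has alternatives sharing prefix 'E T': factor to T → E T T' with T' → E | if T | ε.

E -> then else | else stmt | stmt T; T -> then stmt | stmt T | if stmt | E T T'; T' -> E | if T | ε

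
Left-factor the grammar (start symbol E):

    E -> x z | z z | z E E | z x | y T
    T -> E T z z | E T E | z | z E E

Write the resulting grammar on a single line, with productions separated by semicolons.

E -> x z | y T | z E'; T -> E T T' | z T''; E' -> z | E E | x; T' -> z z | E; T'' -> ε | E E

E has alternatives sharing prefix 'z': factor to E → z E' with E' → z | E E | x.
T has alternatives sharing prefix 'E T': factor to T → E T T' with T' → z z | E.
T has alternatives sharing prefix 'z': factor to T → z T'' with T'' → ε | E E.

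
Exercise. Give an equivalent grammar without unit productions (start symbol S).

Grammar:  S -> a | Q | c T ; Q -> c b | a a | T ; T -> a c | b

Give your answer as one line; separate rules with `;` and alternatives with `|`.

S -> a | c T | c b | a a | a c | b; Q -> c b | a a | a c | b; T -> a c | b

Unit pairs: Q ⇒* {T}; S ⇒* {Q, T}.
For each unit pair (A, B), copy every non-unit production of B to A, then drop all unit productions.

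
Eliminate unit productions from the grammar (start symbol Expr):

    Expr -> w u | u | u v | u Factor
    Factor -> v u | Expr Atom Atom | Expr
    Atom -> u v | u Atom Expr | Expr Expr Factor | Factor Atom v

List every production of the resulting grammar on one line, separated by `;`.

Unit pairs: Factor ⇒* {Expr}.
For every A with A ⇒* B via unit rules, add B's non-unit alternatives to A; then delete every rule of the form X → Y.

Expr -> w u | u | u v | u Factor; Factor -> v u | Expr Atom Atom | w u | u | u v | u Factor; Atom -> u v | u Atom Expr | Expr Expr Factor | Factor Atom v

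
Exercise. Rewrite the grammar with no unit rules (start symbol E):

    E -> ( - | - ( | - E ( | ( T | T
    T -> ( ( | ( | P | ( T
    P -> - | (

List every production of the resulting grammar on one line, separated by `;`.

E -> ( - | - ( | - E ( | ( T | - | ( | ( (; T -> - | ( | ( ( | ( T; P -> - | (

Unit pairs: E ⇒* {P, T}; T ⇒* {P}.
For every A with A ⇒* B via unit rules, add B's non-unit alternatives to A; then delete every rule of the form X → Y.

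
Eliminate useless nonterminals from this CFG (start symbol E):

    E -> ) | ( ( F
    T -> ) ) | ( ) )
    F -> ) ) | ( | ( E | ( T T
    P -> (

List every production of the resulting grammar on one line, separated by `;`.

E -> ) | ( ( F; T -> ) ) | ( ) ); F -> ) ) | ( | ( E | ( T T

Generating nonterminals: {E, F, P, T}.
Reachable from E after that: {E, F, T}.
Removed useless symbols: {P} and every production mentioning them.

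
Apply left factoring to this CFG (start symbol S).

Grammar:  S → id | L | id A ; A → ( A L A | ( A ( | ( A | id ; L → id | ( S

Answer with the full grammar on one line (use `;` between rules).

S → L | id S'; A → id | ( A A'; L → id | ( S; S' → epsilon | A; A' → L A | ( | epsilon

S has alternatives sharing prefix 'id': factor to S → id S' with S' → ε | A.
A has alternatives sharing prefix '( A': factor to A → ( A A' with A' → L A | ( | ε.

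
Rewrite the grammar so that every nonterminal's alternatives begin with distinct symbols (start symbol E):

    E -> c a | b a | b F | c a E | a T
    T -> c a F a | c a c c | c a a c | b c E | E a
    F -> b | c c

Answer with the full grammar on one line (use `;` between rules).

E -> a T | c a E' | b E''; T -> b c E | E a | c a T'; F -> b | c c; E' -> epsilon | E; E'' -> a | F; T' -> F a | c c | a c

E has alternatives sharing prefix 'c a': factor to E → c a E' with E' → ε | E.
E has alternatives sharing prefix 'b': factor to E → b E'' with E'' → a | F.
T has alternatives sharing prefix 'c a': factor to T → c a T' with T' → F a | c c | a c.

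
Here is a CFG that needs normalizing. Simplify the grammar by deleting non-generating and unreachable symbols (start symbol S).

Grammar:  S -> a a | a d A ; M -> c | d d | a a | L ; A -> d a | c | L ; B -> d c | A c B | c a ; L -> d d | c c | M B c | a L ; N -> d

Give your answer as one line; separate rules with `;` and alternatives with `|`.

S -> a a | a d A; M -> c | d d | a a | L; A -> d a | c | L; B -> d c | A c B | c a; L -> d d | c c | M B c | a L

Generating nonterminals: {A, B, L, M, N, S}.
Reachable from S after that: {A, B, L, M, S}.
Removed useless symbols: {N} and every production mentioning them.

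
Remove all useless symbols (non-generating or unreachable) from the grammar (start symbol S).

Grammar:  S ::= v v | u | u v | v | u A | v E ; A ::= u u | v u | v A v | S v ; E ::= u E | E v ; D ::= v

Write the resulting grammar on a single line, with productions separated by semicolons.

Generating nonterminals: {A, D, S}.
Reachable from S after that: {A, S}.
Removed useless symbols: {D, E} and every production mentioning them.

S ::= v v | u | u v | v | u A; A ::= u u | v u | v A v | S v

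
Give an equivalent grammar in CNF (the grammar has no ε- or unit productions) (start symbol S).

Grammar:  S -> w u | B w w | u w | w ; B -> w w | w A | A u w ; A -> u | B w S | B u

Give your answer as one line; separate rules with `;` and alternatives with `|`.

Introduce a nonterminal for each terminal appearing in a rule of length ≥ 2: X1 → w, X2 → u.
Binarize each right-hand side of length ≥ 3 by chaining fresh nonterminals (Y1, Y2, …): affected rules were S → B X1 X1; B → A X2 X1; A → B X1 S.

S -> X1 X2 | B Y1 | X2 X1 | w; B -> X1 X1 | X1 A | A Y2; A -> u | B Y3 | B X2; X1 -> w; X2 -> u; Y1 -> X1 X1; Y2 -> X2 X1; Y3 -> X1 S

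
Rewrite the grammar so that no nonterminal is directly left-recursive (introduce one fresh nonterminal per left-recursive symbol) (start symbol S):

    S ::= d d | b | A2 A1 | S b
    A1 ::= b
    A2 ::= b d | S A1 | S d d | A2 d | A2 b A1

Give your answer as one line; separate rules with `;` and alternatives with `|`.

S, A2 are directly left-recursive.
For S: α = {b}, β = {d d, b, A2 A1}. Rewrite as S → β S' and S' → α S' | ε.
For A2: α = {d, b A1}, β = {b d, S A1, S d d}. Rewrite as A2 → β A2' and A2' → α A2' | ε.

S ::= d d S' | b S' | A2 A1 S'; A1 ::= b; A2 ::= b d A2' | S A1 A2' | S d d A2'; S' ::= b S' | ε; A2' ::= d A2' | b A1 A2' | ε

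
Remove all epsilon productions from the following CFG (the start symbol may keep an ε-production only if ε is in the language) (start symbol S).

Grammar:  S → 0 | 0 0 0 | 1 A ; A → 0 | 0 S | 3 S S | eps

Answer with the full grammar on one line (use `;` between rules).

The nullable symbols are {A}.
ε ∉ L(G), so no ε-production is kept.
For each production, add variants omitting each subset of nullable occurrences: S → 1 A gives 1 A | 1.

S → 0 | 0 0 0 | 1 A | 1; A → 0 | 0 S | 3 S S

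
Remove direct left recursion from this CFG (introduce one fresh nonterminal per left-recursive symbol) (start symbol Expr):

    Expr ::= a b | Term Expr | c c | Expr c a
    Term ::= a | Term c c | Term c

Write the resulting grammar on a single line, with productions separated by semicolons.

Left recursion appears on Expr, Term.
For Expr: α = {c a}, β = {a b, Term Expr, c c}. Rewrite as Expr → β Expr1 and Expr1 → α Expr1 | ε.
For Term: α = {c c, c}, β = {a}. Rewrite as Term → β Term1 and Term1 → α Term1 | ε.

Expr ::= a b Expr1 | Term Expr Expr1 | c c Expr1; Term ::= a Term1; Expr1 ::= c a Expr1 | ε; Term1 ::= c c Term1 | c Term1 | ε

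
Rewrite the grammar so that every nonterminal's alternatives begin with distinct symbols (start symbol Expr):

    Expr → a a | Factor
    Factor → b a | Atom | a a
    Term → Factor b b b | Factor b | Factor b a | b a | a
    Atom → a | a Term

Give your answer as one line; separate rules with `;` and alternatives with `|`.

Term has alternatives sharing prefix 'Factor b': factor to Term → Factor b Term1 with Term1 → b b | ε | a.
Atom has alternatives sharing prefix 'a': factor to Atom → a Atom1 with Atom1 → ε | Term.

Expr → a a | Factor; Factor → b a | Atom | a a; Term → b a | a | Factor b Term1; Atom → a Atom1; Term1 → b b | ε | a; Atom1 → ε | Term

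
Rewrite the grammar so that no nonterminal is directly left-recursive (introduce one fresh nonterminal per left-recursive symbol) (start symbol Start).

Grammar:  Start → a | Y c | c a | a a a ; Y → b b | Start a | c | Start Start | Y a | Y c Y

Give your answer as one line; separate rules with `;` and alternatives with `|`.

Start → a | Y c | c a | a a a; Y → b b Y1 | Start a Y1 | c Y1 | Start Start Y1; Y1 → a Y1 | c Y Y1 | ε

Left recursion appears on Y.
For Y: α = {a, c Y}, β = {b b, Start a, c, Start Start}. Rewrite as Y → β Y1 and Y1 → α Y1 | ε.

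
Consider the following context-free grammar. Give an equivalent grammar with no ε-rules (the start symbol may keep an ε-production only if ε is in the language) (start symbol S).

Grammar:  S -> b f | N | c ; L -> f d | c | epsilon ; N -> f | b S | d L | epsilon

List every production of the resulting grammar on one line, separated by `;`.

S -> b f | N | c | ε; L -> f d | c; N -> f | b S | b | d L | d

Nullable set = {L, N, S}.
ε ∈ L(G) since S is nullable, so keep S → ε.
Expand every rule over subsets of its nullable positions: N → b S gives b S | b. N → d L gives d L | d.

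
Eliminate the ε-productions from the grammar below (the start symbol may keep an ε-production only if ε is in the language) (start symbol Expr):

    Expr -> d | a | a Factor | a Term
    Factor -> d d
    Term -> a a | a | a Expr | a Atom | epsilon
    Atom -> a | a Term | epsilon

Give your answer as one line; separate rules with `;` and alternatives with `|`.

The nullable symbols are {Atom, Term}.
ε ∉ L(G), so no ε-production is kept.

Expr -> d | a | a Factor | a Term; Factor -> d d; Term -> a a | a | a Expr | a Atom; Atom -> a | a Term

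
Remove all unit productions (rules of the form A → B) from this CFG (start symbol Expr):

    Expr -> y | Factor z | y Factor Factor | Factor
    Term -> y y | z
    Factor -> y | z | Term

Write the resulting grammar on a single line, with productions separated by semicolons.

Expr -> y y | z | y | Factor z | y Factor Factor; Term -> y y | z; Factor -> y y | z | y

Unit pairs: Expr ⇒* {Factor, Term}; Factor ⇒* {Term}.
For every A with A ⇒* B via unit rules, add B's non-unit alternatives to A; then delete every rule of the form X → Y.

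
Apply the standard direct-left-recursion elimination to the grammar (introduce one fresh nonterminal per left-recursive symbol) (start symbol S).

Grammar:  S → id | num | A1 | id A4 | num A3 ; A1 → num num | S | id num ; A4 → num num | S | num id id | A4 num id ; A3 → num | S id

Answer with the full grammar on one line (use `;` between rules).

Directly left-recursive nonterminal: A4.
For A4: α = {num id}, β = {num num, S, num id id}. Rewrite as A4 → β A4' and A4' → α A4' | ε.

S → id | num | A1 | id A4 | num A3; A1 → num num | S | id num; A4 → num num A4' | S A4' | num id id A4'; A3 → num | S id; A4' → num id A4' | ε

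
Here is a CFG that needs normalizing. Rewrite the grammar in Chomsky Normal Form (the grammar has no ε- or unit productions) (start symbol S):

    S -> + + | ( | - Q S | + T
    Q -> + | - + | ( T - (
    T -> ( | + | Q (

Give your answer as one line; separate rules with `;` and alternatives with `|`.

Introduce a nonterminal for each terminal appearing in a rule of length ≥ 2: X1 → +, X2 → -, X3 → (.
Binarize each right-hand side of length ≥ 3 by chaining fresh nonterminals (Y1, Y2, …): affected rules were S → X2 Q S; Q → X3 T X2 X3.

S -> X1 X1 | ( | X2 Y1 | X1 T; Q -> + | X2 X1 | X3 Y2; T -> ( | + | Q X3; X1 -> +; X2 -> -; X3 -> (; Y1 -> Q S; Y2 -> T Y3; Y3 -> X2 X3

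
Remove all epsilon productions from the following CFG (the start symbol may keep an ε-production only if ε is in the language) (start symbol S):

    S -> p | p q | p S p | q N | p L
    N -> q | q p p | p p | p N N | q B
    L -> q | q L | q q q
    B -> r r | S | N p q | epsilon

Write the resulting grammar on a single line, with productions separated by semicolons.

Nullable nonterminals: {B}.
ε ∉ L(G), so no ε-production is kept.

S -> p | p q | p S p | q N | p L; N -> q | q p p | p p | p N N | q B; L -> q | q L | q q q; B -> r r | S | N p q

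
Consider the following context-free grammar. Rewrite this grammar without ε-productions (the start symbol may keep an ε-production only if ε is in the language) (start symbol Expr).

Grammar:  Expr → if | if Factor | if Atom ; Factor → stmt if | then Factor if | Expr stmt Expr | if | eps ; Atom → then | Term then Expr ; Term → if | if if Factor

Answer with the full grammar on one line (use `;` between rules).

The nullable symbols are {Factor}.
ε ∉ L(G), so no ε-production is kept.
Expand every rule over subsets of its nullable positions: Factor → then Factor if gives then Factor if | then if. Term → if if Factor gives if if Factor | if if.

Expr → if | if Factor | if Atom; Factor → stmt if | then Factor if | then if | Expr stmt Expr | if; Atom → then | Term then Expr; Term → if | if if Factor | if if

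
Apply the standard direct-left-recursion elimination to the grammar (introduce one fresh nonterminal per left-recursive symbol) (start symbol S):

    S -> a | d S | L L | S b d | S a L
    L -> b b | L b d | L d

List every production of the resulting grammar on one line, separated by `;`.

S -> a S' | d S S' | L L S'; L -> b b L'; S' -> b d S' | a L S' | epsilon; L' -> b d L' | d L' | epsilon

S, L are directly left-recursive.
For S: α = {b d, a L}, β = {a, d S, L L}. Rewrite as S → β S' and S' → α S' | ε.
For L: α = {b d, d}, β = {b b}. Rewrite as L → β L' and L' → α L' | ε.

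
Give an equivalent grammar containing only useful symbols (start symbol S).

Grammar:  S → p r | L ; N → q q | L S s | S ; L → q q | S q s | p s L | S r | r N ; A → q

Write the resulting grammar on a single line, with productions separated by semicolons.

S → p r | L; N → q q | L S s | S; L → q q | S q s | p s L | S r | r N

Generating nonterminals: {A, L, N, S}.
Reachable from S after that: {L, N, S}.
Removed useless symbols: {A} and every production mentioning them.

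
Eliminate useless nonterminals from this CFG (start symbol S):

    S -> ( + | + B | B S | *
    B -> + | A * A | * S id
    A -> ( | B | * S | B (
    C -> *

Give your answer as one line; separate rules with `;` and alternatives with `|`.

S -> ( + | + B | B S | *; B -> + | A * A | * S id; A -> ( | B | * S | B (

Generating nonterminals: {A, B, C, S}.
Reachable from S after that: {A, B, S}.
Removed useless symbols: {C} and every production mentioning them.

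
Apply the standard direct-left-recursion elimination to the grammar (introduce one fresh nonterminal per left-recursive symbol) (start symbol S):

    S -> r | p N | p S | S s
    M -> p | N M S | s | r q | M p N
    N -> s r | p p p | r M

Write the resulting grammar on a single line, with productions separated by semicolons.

S, M are directly left-recursive.
For S: α = {s}, β = {r, p N, p S}. Rewrite as S → β S' and S' → α S' | ε.
For M: α = {p N}, β = {p, N M S, s, r q}. Rewrite as M → β M' and M' → α M' | ε.

S -> r S' | p N S' | p S S'; M -> p M' | N M S M' | s M' | r q M'; N -> s r | p p p | r M; S' -> s S' | epsilon; M' -> p N M' | epsilon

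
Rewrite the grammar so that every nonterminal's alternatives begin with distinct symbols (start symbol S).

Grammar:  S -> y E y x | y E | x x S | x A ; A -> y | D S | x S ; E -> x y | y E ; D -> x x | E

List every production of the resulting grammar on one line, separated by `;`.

S -> y E S' | x S''; A -> y | D S | x S; E -> x y | y E; D -> x x | E; S' -> y x | ε; S'' -> x S | A

S has alternatives sharing prefix 'y E': factor to S → y E S' with S' → y x | ε.
S has alternatives sharing prefix 'x': factor to S → x S'' with S'' → x S | A.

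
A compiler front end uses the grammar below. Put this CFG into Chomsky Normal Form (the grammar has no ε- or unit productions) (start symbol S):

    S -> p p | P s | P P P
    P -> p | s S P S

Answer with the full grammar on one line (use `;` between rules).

Introduce a nonterminal for each terminal appearing in a rule of length ≥ 2: X1 → p, X2 → s.
Binarize each right-hand side of length ≥ 3 by chaining fresh nonterminals (Y1, Y2, …): affected rules were S → P P P; P → X2 S P S.

S -> X1 X1 | P X2 | P Y1; P -> p | X2 Y2; X1 -> p; X2 -> s; Y1 -> P P; Y2 -> S Y3; Y3 -> P S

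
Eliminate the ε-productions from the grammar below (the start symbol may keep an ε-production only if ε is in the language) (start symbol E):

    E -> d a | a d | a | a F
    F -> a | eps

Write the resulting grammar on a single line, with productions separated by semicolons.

Nullable nonterminals: {F}.
ε ∉ L(G), so no ε-production is kept.

E -> d a | a d | a | a F; F -> a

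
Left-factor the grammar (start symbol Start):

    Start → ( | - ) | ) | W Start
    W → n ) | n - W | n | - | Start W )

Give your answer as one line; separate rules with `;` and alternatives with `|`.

W has alternatives sharing prefix 'n': factor to W → n W1 with W1 → ) | - W | ε.

Start → ( | - ) | ) | W Start; W → - | Start W ) | n W1; W1 → ) | - W | ε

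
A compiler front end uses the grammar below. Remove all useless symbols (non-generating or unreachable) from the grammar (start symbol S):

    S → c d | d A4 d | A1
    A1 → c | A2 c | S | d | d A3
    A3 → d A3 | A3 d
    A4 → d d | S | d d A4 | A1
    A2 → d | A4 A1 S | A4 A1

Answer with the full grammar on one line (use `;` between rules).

S → c d | d A4 d | A1; A1 → c | A2 c | S | d; A4 → d d | S | d d A4 | A1; A2 → d | A4 A1 S | A4 A1

Generating nonterminals: {A1, A2, A4, S}.
Reachable from S after that: {A1, A2, A4, S}.
Removed useless symbols: {A3} and every production mentioning them.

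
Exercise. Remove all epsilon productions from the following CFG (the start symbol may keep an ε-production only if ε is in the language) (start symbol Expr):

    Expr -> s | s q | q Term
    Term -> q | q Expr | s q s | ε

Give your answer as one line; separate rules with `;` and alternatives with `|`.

Nullable set = {Term}.
ε ∉ L(G), so no ε-production is kept.
For each production, add variants omitting each subset of nullable occurrences: Expr → q Term gives q Term | q.

Expr -> s | s q | q Term | q; Term -> q | q Expr | s q s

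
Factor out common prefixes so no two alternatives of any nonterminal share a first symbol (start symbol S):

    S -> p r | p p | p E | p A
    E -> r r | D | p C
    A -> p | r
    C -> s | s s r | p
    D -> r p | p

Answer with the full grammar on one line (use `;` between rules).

S has alternatives sharing prefix 'p': factor to S → p S' with S' → r | p | E | A.
C has alternatives sharing prefix 's': factor to C → s C' with C' → ε | s r.

S -> p S'; E -> r r | D | p C; A -> p | r; C -> p | s C'; D -> r p | p; S' -> r | p | E | A; C' -> ε | s r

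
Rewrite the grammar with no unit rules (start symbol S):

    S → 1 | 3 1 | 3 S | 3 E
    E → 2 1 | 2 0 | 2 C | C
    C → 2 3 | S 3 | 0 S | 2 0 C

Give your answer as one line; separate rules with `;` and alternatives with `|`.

Unit pairs: E ⇒* {C}.
Replace each nonterminal's rules with the union of the non-unit rules of every nonterminal it unit-derives.

S → 1 | 3 1 | 3 S | 3 E; E → 2 1 | 2 0 | 2 C | 2 3 | S 3 | 0 S | 2 0 C; C → 2 3 | S 3 | 0 S | 2 0 C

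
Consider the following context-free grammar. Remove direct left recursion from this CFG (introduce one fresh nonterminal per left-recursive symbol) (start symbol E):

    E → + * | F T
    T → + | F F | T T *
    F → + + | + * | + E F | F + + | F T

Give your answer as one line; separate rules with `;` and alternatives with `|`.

Left recursion appears on T, F.
For T: α = {T *}, β = {+, F F}. Rewrite as T → β T' and T' → α T' | ε.
For F: α = {+ +, T}, β = {+ +, + *, + E F}. Rewrite as F → β F' and F' → α F' | ε.

E → + * | F T; T → + T' | F F T'; F → + + F' | + * F' | + E F F'; T' → T * T' | ε; F' → + + F' | T F' | ε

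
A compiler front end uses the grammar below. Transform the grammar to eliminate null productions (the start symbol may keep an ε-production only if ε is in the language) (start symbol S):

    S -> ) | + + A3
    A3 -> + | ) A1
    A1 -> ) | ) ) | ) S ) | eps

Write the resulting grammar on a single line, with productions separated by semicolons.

The nullable symbols are {A1}.
ε ∉ L(G), so no ε-production is kept.
For each production, add variants omitting each subset of nullable occurrences: A3 → ) A1 gives ) A1 | ).

S -> ) | + + A3; A3 -> + | ) A1 | ); A1 -> ) | ) ) | ) S )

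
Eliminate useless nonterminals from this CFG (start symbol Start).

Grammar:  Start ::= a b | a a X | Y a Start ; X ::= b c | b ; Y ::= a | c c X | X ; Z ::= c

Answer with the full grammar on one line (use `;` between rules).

Generating nonterminals: {Start, X, Y, Z}.
Reachable from Start after that: {Start, X, Y}.
Removed useless symbols: {Z} and every production mentioning them.

Start ::= a b | a a X | Y a Start; X ::= b c | b; Y ::= a | c c X | X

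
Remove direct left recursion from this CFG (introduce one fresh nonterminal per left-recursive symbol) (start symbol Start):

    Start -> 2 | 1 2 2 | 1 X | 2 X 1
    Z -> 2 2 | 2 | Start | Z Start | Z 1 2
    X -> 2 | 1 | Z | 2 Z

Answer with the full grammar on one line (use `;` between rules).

Start -> 2 | 1 2 2 | 1 X | 2 X 1; Z -> 2 2 Z1 | 2 Z1 | Start Z1; X -> 2 | 1 | Z | 2 Z; Z1 -> Start Z1 | 1 2 Z1 | ε

Directly left-recursive nonterminal: Z.
For Z: α = {Start, 1 2}, β = {2 2, 2, Start}. Rewrite as Z → β Z1 and Z1 → α Z1 | ε.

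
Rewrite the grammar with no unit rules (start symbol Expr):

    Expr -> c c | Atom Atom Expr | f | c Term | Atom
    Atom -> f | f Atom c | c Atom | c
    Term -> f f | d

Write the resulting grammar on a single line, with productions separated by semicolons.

Unit pairs: Expr ⇒* {Atom}.
Replace each nonterminal's rules with the union of the non-unit rules of every nonterminal it unit-derives.

Expr -> f | f Atom c | c Atom | c | c c | Atom Atom Expr | c Term; Atom -> f | f Atom c | c Atom | c; Term -> f f | d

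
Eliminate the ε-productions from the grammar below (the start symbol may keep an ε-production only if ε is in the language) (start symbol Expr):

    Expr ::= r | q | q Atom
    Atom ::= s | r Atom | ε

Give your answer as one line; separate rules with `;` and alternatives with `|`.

Expr ::= r | q | q Atom; Atom ::= s | r Atom | r

Nullable nonterminals: {Atom}.
ε ∉ L(G), so no ε-production is kept.
For each production, add variants omitting each subset of nullable occurrences: Atom → r Atom gives r Atom | r.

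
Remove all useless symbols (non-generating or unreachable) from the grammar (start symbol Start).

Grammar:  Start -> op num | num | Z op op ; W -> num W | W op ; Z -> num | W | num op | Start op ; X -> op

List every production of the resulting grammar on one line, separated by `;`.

Generating nonterminals: {Start, X, Z}.
Reachable from Start after that: {Start, Z}.
Removed useless symbols: {W, X} and every production mentioning them.

Start -> op num | num | Z op op; Z -> num | num op | Start op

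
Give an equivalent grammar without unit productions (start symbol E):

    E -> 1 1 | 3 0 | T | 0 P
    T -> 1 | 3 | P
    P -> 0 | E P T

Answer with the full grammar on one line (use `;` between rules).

E -> 1 1 | 3 0 | 0 P | 0 | E P T | 1 | 3; T -> 0 | E P T | 1 | 3; P -> 0 | E P T

Unit pairs: E ⇒* {P, T}; T ⇒* {P}.
For every A with A ⇒* B via unit rules, add B's non-unit alternatives to A; then delete every rule of the form X → Y.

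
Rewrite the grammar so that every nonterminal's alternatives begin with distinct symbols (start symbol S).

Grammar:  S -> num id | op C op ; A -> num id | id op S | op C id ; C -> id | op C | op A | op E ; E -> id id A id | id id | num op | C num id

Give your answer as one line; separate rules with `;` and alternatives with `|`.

S -> num id | op C op; A -> num id | id op S | op C id; C -> id | op C'; E -> num op | C num id | id id E'; C' -> C | A | E; E' -> A id | ε

C has alternatives sharing prefix 'op': factor to C → op C' with C' → C | A | E.
E has alternatives sharing prefix 'id id': factor to E → id id E' with E' → A id | ε.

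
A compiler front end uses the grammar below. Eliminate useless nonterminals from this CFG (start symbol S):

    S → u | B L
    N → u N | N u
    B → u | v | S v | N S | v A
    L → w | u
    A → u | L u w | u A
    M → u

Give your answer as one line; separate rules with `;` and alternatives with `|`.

S → u | B L; B → u | v | S v | v A; L → w | u; A → u | L u w | u A

Generating nonterminals: {A, B, L, M, S}.
Reachable from S after that: {A, B, L, S}.
Removed useless symbols: {M, N} and every production mentioning them.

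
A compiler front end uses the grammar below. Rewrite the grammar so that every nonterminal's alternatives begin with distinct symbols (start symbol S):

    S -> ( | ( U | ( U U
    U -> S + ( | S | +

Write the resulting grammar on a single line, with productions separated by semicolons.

S has alternatives sharing prefix '(': factor to S → ( S' with S' → ε | U | U U.
U has alternatives sharing prefix 'S': factor to U → S U' with U' → + ( | ε.
S' has alternatives sharing prefix 'U': factor to S' → U S'' with S'' → ε | U.

S -> ( S'; U -> + | S U'; S' -> ε | U S''; U' -> + ( | ε; S'' -> ε | U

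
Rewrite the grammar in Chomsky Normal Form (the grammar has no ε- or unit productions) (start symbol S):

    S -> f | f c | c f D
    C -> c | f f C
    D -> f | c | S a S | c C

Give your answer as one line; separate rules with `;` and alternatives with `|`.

S -> f | X1 X2 | X2 Y1; C -> c | X1 Y2; D -> f | c | S Y3 | X2 C; X1 -> f; X2 -> c; X3 -> a; Y1 -> X1 D; Y2 -> X1 C; Y3 -> X3 S

Introduce a nonterminal for each terminal appearing in a rule of length ≥ 2: X1 → f, X2 → c, X3 → a.
Binarize each right-hand side of length ≥ 3 by chaining fresh nonterminals (Y1, Y2, …): affected rules were S → X2 X1 D; C → X1 X1 C; D → S X3 S.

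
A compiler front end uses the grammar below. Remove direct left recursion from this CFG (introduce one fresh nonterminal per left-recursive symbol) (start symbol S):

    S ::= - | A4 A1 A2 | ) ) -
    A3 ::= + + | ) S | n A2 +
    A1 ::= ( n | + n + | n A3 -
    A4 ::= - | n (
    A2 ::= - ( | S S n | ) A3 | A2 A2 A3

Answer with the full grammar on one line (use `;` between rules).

S ::= - | A4 A1 A2 | ) ) -; A3 ::= + + | ) S | n A2 +; A1 ::= ( n | + n + | n A3 -; A4 ::= - | n (; A2 ::= - ( A2' | S S n A2' | ) A3 A2'; A2' ::= A2 A3 A2' | ε

Left recursion appears on A2.
For A2: α = {A2 A3}, β = {- (, S S n, ) A3}. Rewrite as A2 → β A2' and A2' → α A2' | ε.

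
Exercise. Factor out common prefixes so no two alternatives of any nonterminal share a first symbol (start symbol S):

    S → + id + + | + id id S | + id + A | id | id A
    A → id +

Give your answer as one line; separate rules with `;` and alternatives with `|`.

S has alternatives sharing prefix '+ id': factor to S → + id S' with S' → + + | id S | + A.
S has alternatives sharing prefix 'id': factor to S → id S'' with S'' → ε | A.
S' has alternatives sharing prefix '+': factor to S' → + S''' with S''' → + | A.

S → + id S' | id S''; A → id +; S' → id S | + S'''; S'' → eps | A; S''' → + | A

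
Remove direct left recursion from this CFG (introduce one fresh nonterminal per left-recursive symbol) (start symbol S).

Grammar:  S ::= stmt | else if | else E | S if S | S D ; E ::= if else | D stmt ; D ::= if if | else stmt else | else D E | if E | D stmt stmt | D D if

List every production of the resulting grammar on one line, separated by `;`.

S ::= stmt S' | else if S' | else E S'; E ::= if else | D stmt; D ::= if if D' | else stmt else D' | else D E D' | if E D'; S' ::= if S S' | D S' | ε; D' ::= stmt stmt D' | D if D' | ε

Directly left-recursive nonterminals: S, D.
For S: α = {if S, D}, β = {stmt, else if, else E}. Rewrite as S → β S' and S' → α S' | ε.
For D: α = {stmt stmt, D if}, β = {if if, else stmt else, else D E, if E}. Rewrite as D → β D' and D' → α D' | ε.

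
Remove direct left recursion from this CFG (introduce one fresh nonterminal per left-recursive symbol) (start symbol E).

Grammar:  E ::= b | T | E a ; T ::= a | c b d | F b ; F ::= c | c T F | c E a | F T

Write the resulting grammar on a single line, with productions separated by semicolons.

E ::= b E' | T E'; T ::= a | c b d | F b; F ::= c F' | c T F F' | c E a F'; E' ::= a E' | eps; F' ::= T F' | eps

Directly left-recursive nonterminals: E, F.
For E: α = {a}, β = {b, T}. Rewrite as E → β E' and E' → α E' | ε.
For F: α = {T}, β = {c, c T F, c E a}. Rewrite as F → β F' and F' → α F' | ε.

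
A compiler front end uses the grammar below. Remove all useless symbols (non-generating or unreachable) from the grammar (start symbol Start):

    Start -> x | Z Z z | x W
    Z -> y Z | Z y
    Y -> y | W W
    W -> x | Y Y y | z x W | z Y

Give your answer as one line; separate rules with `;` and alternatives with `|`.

Start -> x | x W; Y -> y | W W; W -> x | Y Y y | z x W | z Y

Generating nonterminals: {Start, W, Y}.
Reachable from Start after that: {Start, W, Y}.
Removed useless symbols: {Z} and every production mentioning them.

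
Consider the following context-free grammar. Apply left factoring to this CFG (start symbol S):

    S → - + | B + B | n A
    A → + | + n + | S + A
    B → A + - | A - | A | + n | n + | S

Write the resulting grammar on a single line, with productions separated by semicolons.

S → - + | B + B | n A; A → S + A | + A'; B → + n | n + | S | A B'; A' → epsilon | n +; B' → + - | - | epsilon

A has alternatives sharing prefix '+': factor to A → + A' with A' → ε | n +.
B has alternatives sharing prefix 'A': factor to B → A B' with B' → + - | - | ε.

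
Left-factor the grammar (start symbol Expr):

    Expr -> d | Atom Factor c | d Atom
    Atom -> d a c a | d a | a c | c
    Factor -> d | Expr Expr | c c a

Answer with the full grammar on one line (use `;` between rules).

Expr -> Atom Factor c | d Expr1; Atom -> a c | c | d a Atom1; Factor -> d | Expr Expr | c c a; Expr1 -> ε | Atom; Atom1 -> c a | ε

Expr has alternatives sharing prefix 'd': factor to Expr → d Expr1 with Expr1 → ε | Atom.
Atom has alternatives sharing prefix 'd a': factor to Atom → d a Atom1 with Atom1 → c a | ε.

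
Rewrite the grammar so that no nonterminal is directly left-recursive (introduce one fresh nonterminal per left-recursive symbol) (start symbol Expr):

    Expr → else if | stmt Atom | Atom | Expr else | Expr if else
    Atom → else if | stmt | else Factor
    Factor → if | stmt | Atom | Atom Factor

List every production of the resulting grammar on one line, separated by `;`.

Expr → else if Expr1 | stmt Atom Expr1 | Atom Expr1; Atom → else if | stmt | else Factor; Factor → if | stmt | Atom | Atom Factor; Expr1 → else Expr1 | if else Expr1 | ε

Left recursion appears on Expr.
For Expr: α = {else, if else}, β = {else if, stmt Atom, Atom}. Rewrite as Expr → β Expr1 and Expr1 → α Expr1 | ε.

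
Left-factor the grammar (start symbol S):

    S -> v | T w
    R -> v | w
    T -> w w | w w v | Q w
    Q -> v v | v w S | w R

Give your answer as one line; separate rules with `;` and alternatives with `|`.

T has alternatives sharing prefix 'w w': factor to T → w w T' with T' → ε | v.
Q has alternatives sharing prefix 'v': factor to Q → v Q' with Q' → v | w S.

S -> v | T w; R -> v | w; T -> Q w | w w T'; Q -> w R | v Q'; T' -> eps | v; Q' -> v | w S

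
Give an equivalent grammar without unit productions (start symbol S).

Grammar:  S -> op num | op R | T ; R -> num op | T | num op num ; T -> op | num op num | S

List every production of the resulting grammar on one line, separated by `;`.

S -> op num | op R | op | num op num; R -> op num | op R | num op | num op num | op; T -> op num | op R | op | num op num

Unit pairs: R ⇒* {S, T}; S ⇒* {T}; T ⇒* {S}.
For every A with A ⇒* B via unit rules, add B's non-unit alternatives to A; then delete every rule of the form X → Y.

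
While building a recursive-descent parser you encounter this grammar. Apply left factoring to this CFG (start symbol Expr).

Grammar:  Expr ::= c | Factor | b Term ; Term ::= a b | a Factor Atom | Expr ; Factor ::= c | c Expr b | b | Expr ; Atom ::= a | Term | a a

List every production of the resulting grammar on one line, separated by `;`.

Expr ::= c | Factor | b Term; Term ::= Expr | a Term1; Factor ::= b | Expr | c Factor1; Atom ::= Term | a Atom1; Term1 ::= b | Factor Atom; Factor1 ::= ε | Expr b; Atom1 ::= ε | a

Term has alternatives sharing prefix 'a': factor to Term → a Term1 with Term1 → b | Factor Atom.
Factor has alternatives sharing prefix 'c': factor to Factor → c Factor1 with Factor1 → ε | Expr b.
Atom has alternatives sharing prefix 'a': factor to Atom → a Atom1 with Atom1 → ε | a.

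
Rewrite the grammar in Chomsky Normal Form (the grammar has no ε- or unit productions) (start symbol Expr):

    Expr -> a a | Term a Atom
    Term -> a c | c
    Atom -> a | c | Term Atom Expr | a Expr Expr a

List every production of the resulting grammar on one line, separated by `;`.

Introduce a nonterminal for each terminal appearing in a rule of length ≥ 2: X1 → a, X2 → c.
Binarize each right-hand side of length ≥ 3 by chaining fresh nonterminals (Y1, Y2, …): affected rules were Expr → Term X1 Atom; Atom → Term Atom Expr; Atom → X1 Expr Expr X1.

Expr -> X1 X1 | Term Y1; Term -> X1 X2 | c; Atom -> a | c | Term Y2 | X1 Y3; X1 -> a; X2 -> c; Y1 -> X1 Atom; Y2 -> Atom Expr; Y3 -> Expr Y4; Y4 -> Expr X1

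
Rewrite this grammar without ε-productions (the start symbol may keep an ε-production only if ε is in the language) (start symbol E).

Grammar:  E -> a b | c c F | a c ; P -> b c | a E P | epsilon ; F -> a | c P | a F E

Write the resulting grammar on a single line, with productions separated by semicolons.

E -> a b | c c F | a c; P -> b c | a E P | a E; F -> a | c P | c | a F E

Nullable set = {P}.
ε ∉ L(G), so no ε-production is kept.
For each production, add variants omitting each subset of nullable occurrences: P → a E P gives a E P | a E. F → c P gives c P | c.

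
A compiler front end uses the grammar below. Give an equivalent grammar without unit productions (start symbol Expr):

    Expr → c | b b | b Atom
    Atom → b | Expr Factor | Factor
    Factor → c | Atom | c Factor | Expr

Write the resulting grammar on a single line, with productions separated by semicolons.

Expr → c | b b | b Atom; Atom → b | Expr Factor | c | c Factor | b b | b Atom; Factor → b | Expr Factor | c | c Factor | b b | b Atom

Unit pairs: Atom ⇒* {Expr, Factor}; Factor ⇒* {Atom, Expr}.
For each unit pair (A, B), copy every non-unit production of B to A, then drop all unit productions.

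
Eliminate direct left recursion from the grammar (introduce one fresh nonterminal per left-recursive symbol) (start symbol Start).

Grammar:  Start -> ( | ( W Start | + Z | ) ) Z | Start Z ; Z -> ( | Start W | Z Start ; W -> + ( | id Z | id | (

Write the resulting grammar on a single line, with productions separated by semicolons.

Start -> ( Start1 | ( W Start Start1 | + Z Start1 | ) ) Z Start1; Z -> ( Z1 | Start W Z1; W -> + ( | id Z | id | (; Start1 -> Z Start1 | ε; Z1 -> Start Z1 | ε

Left recursion appears on Start, Z.
For Start: α = {Z}, β = {(, ( W Start, + Z, ) ) Z}. Rewrite as Start → β Start1 and Start1 → α Start1 | ε.
For Z: α = {Start}, β = {(, Start W}. Rewrite as Z → β Z1 and Z1 → α Z1 | ε.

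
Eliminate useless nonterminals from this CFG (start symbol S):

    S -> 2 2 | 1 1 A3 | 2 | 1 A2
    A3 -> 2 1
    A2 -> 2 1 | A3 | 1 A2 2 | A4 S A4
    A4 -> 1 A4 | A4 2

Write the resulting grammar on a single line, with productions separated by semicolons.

S -> 2 2 | 1 1 A3 | 2 | 1 A2; A3 -> 2 1; A2 -> 2 1 | A3 | 1 A2 2

Generating nonterminals: {A2, A3, S}.
Reachable from S after that: {A2, A3, S}.
Removed useless symbols: {A4} and every production mentioning them.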